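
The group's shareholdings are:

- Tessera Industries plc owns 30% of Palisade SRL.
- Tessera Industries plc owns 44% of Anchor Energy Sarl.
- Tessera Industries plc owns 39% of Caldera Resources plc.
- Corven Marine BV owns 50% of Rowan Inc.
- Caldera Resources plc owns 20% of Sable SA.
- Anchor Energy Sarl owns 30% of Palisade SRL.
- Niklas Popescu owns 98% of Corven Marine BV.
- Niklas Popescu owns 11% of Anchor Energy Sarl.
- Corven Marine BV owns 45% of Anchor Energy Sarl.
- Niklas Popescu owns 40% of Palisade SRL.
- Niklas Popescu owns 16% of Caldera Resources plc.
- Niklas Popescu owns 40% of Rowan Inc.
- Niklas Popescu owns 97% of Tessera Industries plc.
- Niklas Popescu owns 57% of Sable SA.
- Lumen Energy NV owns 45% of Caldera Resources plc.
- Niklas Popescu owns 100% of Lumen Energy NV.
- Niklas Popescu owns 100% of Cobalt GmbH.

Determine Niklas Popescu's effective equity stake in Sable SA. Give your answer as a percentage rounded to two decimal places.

76.77%

Niklas reaches Sable along 4 paths.
Direct stake: 57% = 57%.
Via Lumen → Caldera: 100% × 45% × 20% = 9%.
Via Tessera → Caldera: 97% × 39% × 20% = 7.566%.
Via Caldera: 16% × 20% = 3.2%.
Total: 57% + 9% + 7.566% + 3.2% = 76.766%.
Rounded: 76.77%.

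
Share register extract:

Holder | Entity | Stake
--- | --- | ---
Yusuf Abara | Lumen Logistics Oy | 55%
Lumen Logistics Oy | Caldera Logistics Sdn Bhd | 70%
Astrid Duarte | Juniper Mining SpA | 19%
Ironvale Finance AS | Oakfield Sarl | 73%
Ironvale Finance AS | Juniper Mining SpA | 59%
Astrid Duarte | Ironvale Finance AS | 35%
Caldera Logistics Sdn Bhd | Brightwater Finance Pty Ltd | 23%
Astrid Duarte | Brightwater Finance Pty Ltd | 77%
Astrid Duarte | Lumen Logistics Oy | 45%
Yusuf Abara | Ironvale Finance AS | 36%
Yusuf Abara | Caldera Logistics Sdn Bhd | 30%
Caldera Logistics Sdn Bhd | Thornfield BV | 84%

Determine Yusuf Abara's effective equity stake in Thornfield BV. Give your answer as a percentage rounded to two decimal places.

Yusuf reaches Thornfield along 2 paths.
Via Lumen → Caldera: 55% × 70% × 84% = 32.34%.
Via Caldera: 30% × 84% = 25.2%.
Total: 32.34% + 25.2% = 57.54%.

57.54%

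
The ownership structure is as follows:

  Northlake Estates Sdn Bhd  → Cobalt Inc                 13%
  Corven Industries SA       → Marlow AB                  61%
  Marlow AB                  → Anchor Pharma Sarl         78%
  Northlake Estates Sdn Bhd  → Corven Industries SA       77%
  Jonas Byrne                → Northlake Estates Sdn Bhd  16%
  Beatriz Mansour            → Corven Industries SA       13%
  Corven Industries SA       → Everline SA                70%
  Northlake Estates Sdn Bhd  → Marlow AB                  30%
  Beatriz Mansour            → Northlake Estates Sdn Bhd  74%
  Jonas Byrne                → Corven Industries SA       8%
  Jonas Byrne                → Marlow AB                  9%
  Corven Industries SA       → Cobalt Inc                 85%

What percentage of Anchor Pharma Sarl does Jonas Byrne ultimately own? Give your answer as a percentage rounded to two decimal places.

Jonas reaches Anchor along 4 paths.
Via Northlake → Corven → Marlow: 16% × 77% × 61% × 78% = 5.861856%.
Via Corven → Marlow: 8% × 61% × 78% = 3.8064%.
Via Marlow: 9% × 78% = 7.02%.
Via Northlake → Marlow: 16% × 30% × 78% = 3.744%.
Total: 5.861856% + 3.8064% + 7.02% + 3.744% = 20.432256%.
Rounded: 20.43%.

20.43%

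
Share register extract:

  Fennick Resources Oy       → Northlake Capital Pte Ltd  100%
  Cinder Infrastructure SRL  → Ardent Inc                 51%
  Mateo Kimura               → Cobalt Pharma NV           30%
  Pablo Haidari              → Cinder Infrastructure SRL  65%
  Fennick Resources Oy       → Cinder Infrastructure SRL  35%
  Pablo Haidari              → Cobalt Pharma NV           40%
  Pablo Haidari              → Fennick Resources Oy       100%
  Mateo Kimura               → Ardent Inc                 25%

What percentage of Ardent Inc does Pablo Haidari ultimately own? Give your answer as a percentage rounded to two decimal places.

51.00%

Pablo reaches Ardent along 2 paths.
Via Fennick → Cinder: 100% × 35% × 51% = 17.85%.
Via Cinder: 65% × 51% = 33.15%.
Total: 17.85% + 33.15% = 51%.
Rounded: 51.00%.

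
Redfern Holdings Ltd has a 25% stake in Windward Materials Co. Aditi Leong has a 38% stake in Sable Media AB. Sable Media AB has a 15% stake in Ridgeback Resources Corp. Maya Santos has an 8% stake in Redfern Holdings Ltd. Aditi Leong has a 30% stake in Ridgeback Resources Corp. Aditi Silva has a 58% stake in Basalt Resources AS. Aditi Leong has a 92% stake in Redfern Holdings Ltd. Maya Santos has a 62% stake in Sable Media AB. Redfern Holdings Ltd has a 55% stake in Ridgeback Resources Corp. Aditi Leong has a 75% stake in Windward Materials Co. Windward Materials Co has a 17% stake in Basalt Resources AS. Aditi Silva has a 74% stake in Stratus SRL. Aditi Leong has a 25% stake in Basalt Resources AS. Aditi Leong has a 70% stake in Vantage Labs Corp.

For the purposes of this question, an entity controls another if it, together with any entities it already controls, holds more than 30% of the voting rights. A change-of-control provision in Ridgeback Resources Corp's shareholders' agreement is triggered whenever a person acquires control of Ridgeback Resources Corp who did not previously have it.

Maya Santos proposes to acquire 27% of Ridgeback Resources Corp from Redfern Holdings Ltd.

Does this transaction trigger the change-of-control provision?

Yes

The purchase adds only to Maya's holdings (Redfern's stake shrinks), so Maya is the only person who could newly come to control Ridgeback.
Maya holds 62% of Sable, so Maya controls Sable.
In Ridgeback, Maya's side holds only 15%, not > 30%.
So before the transaction, Maya does not control Ridgeback.
After the purchase, Maya holds 27% of Ridgeback directly, and Redfern's stake falls to 28%.
Sable and Maya together hold 15% + 27% = 42% of Ridgeback, so Maya controls Ridgeback.
Maya did not control Ridgeback before and does after, so the clause is triggered.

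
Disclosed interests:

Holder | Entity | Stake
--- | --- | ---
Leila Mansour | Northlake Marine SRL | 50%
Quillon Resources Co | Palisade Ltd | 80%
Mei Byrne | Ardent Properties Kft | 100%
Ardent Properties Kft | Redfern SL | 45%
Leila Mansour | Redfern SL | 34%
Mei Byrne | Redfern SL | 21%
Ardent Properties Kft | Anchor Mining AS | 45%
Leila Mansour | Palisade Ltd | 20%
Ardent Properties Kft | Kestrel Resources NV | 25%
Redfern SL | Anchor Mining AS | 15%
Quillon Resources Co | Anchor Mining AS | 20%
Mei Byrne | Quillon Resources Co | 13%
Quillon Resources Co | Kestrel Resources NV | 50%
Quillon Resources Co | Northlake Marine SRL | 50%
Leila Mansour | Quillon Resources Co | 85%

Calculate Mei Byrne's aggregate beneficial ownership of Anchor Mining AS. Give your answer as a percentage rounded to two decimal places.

Mei reaches Anchor along 4 paths.
Via Redfern: 21% × 15% = 3.15%.
Via Ardent → Redfern: 100% × 45% × 15% = 6.75%.
Via Quillon: 13% × 20% = 2.6%.
Via Ardent: 100% × 45% = 45%.
Total: 3.15% + 6.75% + 2.6% + 45% = 57.5%.
Rounded: 57.50%.

57.50%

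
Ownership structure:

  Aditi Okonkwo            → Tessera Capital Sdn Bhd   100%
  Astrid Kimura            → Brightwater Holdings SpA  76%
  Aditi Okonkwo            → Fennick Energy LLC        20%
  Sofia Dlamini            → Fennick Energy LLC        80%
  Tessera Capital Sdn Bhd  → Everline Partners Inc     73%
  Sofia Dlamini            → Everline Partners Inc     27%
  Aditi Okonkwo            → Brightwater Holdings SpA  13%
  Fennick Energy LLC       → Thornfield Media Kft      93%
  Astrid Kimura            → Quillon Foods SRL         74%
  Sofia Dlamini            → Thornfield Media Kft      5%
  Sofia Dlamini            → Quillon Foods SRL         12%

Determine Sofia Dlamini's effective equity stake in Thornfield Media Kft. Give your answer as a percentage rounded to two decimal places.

79.40%

Sofia reaches Thornfield along 2 paths.
Via Fennick: 80% × 93% = 74.4%.
Direct stake: 5% = 5%.
Total: 74.4% + 5% = 79.4%.
Rounded: 79.40%.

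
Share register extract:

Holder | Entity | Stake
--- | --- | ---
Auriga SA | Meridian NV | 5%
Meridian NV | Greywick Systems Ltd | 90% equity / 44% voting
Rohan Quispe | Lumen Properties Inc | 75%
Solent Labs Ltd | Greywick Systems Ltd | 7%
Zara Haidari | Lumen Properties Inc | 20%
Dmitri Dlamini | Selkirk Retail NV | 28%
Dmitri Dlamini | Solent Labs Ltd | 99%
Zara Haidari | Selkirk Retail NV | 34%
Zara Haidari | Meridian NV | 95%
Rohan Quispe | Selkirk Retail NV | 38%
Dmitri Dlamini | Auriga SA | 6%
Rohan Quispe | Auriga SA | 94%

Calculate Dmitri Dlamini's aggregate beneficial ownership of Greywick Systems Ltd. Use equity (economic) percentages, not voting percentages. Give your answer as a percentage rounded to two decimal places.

Dmitri reaches Greywick along 2 paths.
Via Auriga → Meridian: 6% × 5% × 90% = 0.27%.
Via Solent: 99% × 7% = 6.93%.
Total: 0.27% + 6.93% = 7.2%.
Rounded: 7.20%.

7.20%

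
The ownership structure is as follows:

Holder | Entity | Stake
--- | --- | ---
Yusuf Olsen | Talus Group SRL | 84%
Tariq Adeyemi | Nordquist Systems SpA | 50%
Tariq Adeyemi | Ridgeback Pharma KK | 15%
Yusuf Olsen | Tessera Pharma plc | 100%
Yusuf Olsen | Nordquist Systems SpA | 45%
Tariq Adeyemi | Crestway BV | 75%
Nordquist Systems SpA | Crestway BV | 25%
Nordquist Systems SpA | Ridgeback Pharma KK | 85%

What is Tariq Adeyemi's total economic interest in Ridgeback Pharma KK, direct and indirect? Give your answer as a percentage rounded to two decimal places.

Tariq reaches Ridgeback along 2 paths.
Via Nordquist: 50% × 85% = 42.5%.
Direct stake: 15% = 15%.
Total: 42.5% + 15% = 57.5%.
Rounded: 57.50%.

57.50%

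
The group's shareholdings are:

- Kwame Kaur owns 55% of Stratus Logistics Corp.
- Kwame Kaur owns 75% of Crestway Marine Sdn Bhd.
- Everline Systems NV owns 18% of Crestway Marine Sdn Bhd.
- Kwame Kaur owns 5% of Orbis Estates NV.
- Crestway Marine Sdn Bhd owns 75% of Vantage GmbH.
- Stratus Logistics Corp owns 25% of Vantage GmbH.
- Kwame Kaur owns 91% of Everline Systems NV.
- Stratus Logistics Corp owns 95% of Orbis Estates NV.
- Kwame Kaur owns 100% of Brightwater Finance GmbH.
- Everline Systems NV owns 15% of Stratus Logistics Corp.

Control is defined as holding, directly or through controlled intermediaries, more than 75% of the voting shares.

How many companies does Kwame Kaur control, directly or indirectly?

3

Kwame holds 91% of Everline, so Kwame controls Everline.
Everline and Kwame together hold 18% + 75% = 93% of Crestway, so Kwame controls Crestway.
Kwame holds 100% of Brightwater, so Kwame controls Brightwater.
No other company's threshold is met.
Kwame controls 3 companies.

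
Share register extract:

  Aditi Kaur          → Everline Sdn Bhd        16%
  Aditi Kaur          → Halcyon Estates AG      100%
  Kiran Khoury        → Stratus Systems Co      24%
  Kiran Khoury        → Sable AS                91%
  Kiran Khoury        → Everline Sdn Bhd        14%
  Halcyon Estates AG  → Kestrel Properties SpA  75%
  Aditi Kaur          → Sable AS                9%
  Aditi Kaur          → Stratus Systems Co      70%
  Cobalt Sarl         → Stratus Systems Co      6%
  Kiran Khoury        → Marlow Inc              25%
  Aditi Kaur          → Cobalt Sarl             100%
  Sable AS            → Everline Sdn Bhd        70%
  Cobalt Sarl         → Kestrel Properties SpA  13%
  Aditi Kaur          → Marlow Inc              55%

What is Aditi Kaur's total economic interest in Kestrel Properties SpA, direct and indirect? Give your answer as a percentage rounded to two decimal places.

88.00%

Aditi reaches Kestrel along 2 paths.
Via Cobalt: 100% × 13% = 13%.
Via Halcyon: 100% × 75% = 75%.
Total: 13% + 75% = 88%.
Rounded: 88.00%.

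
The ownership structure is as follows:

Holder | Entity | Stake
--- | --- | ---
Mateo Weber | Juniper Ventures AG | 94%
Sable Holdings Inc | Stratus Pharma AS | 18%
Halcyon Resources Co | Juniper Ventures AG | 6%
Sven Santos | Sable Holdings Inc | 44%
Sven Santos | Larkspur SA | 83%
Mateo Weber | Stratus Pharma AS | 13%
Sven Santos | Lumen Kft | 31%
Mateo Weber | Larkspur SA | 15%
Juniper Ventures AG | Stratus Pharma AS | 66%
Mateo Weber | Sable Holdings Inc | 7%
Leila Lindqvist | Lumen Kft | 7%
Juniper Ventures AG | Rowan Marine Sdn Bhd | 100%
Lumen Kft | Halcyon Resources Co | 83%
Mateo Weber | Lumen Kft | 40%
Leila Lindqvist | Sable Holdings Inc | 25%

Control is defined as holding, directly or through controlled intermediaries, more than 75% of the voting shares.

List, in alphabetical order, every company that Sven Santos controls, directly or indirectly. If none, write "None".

Larkspur SA

Sven holds 83% of Larkspur, so Sven controls Larkspur.
No other company's threshold is met.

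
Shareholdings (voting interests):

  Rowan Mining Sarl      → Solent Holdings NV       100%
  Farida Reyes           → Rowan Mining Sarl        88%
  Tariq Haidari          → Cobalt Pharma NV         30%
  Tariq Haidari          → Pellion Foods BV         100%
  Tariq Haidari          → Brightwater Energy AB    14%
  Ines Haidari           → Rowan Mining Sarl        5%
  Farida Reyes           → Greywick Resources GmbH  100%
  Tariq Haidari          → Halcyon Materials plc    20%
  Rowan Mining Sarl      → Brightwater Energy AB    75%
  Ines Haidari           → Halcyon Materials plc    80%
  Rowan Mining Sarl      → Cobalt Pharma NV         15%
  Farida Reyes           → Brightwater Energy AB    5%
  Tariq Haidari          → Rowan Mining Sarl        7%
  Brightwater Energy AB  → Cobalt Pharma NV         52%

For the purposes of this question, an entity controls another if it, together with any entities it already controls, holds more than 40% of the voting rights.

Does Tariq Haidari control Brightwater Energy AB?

Tariq holds 100% of Pellion, so Tariq controls Pellion.
In Brightwater, Tariq's side holds only 14%, not > 40%.
So Tariq does not control Brightwater.

No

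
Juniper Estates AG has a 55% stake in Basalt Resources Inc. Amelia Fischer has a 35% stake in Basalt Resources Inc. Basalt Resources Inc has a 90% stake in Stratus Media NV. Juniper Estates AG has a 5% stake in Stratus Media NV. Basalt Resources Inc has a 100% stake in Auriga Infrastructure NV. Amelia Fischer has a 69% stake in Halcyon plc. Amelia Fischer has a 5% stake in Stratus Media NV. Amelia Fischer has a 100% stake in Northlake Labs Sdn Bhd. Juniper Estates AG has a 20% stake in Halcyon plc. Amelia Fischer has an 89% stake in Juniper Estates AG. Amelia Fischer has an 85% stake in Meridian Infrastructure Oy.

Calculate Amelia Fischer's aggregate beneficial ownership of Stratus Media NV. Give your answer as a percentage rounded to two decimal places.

85.01%

Amelia reaches Stratus along 4 paths.
Via Basalt: 35% × 90% = 31.5%.
Via Juniper → Basalt: 89% × 55% × 90% = 44.055%.
Direct stake: 5% = 5%.
Via Juniper: 89% × 5% = 4.45%.
Total: 31.5% + 44.055% + 5% + 4.45% = 85.005%.
Rounded: 85.01%.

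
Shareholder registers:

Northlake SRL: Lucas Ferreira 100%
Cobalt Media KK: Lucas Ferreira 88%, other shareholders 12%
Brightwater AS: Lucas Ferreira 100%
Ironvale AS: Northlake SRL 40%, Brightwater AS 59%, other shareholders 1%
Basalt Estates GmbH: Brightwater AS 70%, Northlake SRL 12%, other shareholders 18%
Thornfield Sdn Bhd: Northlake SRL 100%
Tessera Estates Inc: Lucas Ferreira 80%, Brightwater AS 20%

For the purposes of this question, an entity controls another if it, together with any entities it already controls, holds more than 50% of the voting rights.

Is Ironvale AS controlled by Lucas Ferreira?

Lucas holds 100% of Brightwater, so Lucas controls Brightwater.
Lucas holds 100% of Northlake, so Lucas controls Northlake.
Northlake and Brightwater together hold 40% + 59% = 99% of Ironvale, so Lucas controls Ironvale.

Yes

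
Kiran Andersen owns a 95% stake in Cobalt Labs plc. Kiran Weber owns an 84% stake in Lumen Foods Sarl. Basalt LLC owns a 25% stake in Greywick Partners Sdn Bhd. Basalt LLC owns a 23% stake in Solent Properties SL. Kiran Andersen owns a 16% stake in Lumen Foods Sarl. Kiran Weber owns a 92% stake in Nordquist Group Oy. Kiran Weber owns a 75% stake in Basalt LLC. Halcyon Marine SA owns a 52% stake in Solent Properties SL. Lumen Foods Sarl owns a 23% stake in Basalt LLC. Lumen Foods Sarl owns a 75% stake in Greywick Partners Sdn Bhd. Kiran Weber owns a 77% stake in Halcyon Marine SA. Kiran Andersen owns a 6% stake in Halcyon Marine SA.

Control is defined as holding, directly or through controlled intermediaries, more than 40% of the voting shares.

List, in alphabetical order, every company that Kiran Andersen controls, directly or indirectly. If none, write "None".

Kiran Andersen holds 95% of Cobalt, so Kiran Andersen controls Cobalt.
No other company's threshold is met.

Cobalt Labs plc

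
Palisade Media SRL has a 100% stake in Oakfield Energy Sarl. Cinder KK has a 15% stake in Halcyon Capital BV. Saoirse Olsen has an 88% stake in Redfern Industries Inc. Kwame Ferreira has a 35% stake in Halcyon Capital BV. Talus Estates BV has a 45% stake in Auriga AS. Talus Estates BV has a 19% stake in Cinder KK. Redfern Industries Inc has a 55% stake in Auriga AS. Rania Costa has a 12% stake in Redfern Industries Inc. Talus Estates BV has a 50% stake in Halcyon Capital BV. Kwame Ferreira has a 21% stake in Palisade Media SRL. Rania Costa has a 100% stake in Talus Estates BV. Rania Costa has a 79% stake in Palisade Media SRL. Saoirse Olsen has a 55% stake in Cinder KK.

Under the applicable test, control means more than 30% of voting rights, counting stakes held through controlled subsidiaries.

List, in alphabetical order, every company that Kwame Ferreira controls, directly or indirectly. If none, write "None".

Halcyon Capital BV

Kwame holds 35% of Halcyon, so Kwame controls Halcyon.
No other company's threshold is met.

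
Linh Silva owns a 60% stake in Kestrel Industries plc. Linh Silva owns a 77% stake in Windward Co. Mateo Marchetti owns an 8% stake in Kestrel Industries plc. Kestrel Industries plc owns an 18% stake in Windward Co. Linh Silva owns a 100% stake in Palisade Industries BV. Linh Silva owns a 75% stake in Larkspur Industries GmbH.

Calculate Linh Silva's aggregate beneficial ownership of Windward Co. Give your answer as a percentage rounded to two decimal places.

87.80%

Linh reaches Windward along 2 paths.
Direct stake: 77% = 77%.
Via Kestrel: 60% × 18% = 10.8%.
Total: 77% + 10.8% = 87.8%.
Rounded: 87.80%.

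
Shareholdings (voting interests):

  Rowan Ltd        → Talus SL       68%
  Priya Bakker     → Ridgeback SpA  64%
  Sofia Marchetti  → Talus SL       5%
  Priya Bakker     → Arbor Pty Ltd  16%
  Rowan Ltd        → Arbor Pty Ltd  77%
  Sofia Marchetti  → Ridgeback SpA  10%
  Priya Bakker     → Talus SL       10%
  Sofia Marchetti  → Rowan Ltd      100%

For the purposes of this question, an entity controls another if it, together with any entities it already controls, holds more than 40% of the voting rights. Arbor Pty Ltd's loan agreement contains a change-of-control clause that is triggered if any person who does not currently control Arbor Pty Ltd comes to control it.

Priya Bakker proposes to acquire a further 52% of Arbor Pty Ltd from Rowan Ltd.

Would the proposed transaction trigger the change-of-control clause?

The purchase adds only to Priya's holdings (Rowan's stake shrinks), so Priya is the only person who could newly come to control Arbor.
Priya holds 64% of Ridgeback, so Priya controls Ridgeback.
In Arbor, Priya's side holds only 16%, not > 40%.
So before the transaction, Priya does not control Arbor.
After the purchase, Priya's direct stake in Arbor rises to 16% + 52% = 68%, and Rowan's stake falls to 25%.
Priya holds 68% of Arbor, so Priya controls Arbor.
Priya did not control Arbor before and does after, so the clause is triggered.

Yes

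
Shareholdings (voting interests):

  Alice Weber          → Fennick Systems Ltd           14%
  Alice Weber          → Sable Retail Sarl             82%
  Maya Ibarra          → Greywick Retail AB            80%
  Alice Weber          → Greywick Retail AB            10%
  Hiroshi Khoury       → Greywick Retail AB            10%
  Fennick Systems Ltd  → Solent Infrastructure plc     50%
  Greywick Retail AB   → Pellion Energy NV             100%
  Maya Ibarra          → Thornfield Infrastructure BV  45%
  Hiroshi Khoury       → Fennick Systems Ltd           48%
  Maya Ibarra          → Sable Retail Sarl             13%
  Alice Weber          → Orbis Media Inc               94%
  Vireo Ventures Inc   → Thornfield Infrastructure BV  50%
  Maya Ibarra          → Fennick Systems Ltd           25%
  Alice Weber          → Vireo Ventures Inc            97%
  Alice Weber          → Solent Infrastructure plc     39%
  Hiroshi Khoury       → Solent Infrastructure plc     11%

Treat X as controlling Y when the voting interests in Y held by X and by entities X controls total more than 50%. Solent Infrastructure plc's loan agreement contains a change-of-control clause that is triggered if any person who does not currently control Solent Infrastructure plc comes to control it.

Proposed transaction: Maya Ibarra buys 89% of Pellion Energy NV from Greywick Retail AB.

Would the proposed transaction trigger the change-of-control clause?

The purchase adds only to Maya's holdings (Greywick's stake shrinks), so Maya is the only person who could newly come to control Solent.
Maya holds 80% of Greywick, so Maya controls Greywick.
Greywick holds 100% of Pellion, so Maya controls Pellion.
Neither Maya nor any entity Maya controls holds any voting interest in Solent.
So before the transaction, Maya does not control Solent.
After the purchase, Maya holds 89% of Pellion directly, and Greywick's stake falls to 11%.
Greywick and Maya together hold 11% + 89% = 100% of Pellion, so Maya controls Pellion.
After the transaction, neither Maya nor any entity Maya controls holds a voting interest in Solent, so Maya still does not control it.
No new person acquires control, so the clause is not triggered.

No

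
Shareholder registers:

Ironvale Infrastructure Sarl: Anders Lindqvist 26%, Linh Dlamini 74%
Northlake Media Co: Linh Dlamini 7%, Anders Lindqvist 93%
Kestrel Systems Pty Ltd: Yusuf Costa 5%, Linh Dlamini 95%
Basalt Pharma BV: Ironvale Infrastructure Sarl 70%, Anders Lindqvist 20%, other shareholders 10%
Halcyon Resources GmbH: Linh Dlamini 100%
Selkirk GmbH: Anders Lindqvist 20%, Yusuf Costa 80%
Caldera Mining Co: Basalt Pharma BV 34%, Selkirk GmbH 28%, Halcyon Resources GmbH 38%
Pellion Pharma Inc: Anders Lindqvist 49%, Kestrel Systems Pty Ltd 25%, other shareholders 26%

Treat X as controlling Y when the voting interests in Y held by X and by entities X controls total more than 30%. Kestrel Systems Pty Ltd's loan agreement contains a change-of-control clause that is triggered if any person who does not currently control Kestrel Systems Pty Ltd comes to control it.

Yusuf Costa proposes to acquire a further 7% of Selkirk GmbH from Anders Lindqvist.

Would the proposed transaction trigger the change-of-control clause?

No

The purchase adds only to Yusuf's holdings (Anders's stake shrinks), so Yusuf is the only person who could newly come to control Kestrel.
Yusuf holds 80% of Selkirk, so Yusuf controls Selkirk.
In Kestrel, Yusuf's side holds only 5%, not > 30%.
So before the transaction, Yusuf does not control Kestrel.
After the purchase, Yusuf's direct stake in Selkirk rises to 80% + 7% = 87%, and Anders's stake falls to 13%.
Yusuf holds 87% of Selkirk, so Yusuf controls Selkirk.
After the transaction, Yusuf's side holds 5% of Kestrel, not > 30%, so Yusuf still does not control Kestrel.
No new person acquires control, so the clause is not triggered.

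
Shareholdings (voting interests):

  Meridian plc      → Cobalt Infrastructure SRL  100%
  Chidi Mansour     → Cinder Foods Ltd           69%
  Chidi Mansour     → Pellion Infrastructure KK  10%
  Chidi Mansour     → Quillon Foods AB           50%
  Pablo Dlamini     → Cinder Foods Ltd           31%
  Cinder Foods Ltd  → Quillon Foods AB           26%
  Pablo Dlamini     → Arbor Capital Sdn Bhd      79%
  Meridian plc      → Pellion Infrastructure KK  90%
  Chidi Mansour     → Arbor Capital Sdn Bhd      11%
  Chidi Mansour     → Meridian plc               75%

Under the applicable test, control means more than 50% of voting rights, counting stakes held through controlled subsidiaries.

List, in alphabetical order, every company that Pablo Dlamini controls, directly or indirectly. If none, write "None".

Pablo holds 79% of Arbor, so Pablo controls Arbor.
No other company's threshold is met.

Arbor Capital Sdn Bhd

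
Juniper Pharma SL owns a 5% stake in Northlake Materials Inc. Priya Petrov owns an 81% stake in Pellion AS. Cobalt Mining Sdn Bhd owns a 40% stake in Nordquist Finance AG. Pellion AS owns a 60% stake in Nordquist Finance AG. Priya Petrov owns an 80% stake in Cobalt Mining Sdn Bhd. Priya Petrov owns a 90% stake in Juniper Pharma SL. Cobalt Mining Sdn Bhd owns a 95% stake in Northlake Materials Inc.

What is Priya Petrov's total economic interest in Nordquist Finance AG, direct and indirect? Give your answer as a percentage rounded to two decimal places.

80.60%

Priya reaches Nordquist along 2 paths.
Via Pellion: 81% × 60% = 48.6%.
Via Cobalt: 80% × 40% = 32%.
Total: 48.6% + 32% = 80.6%.
Rounded: 80.60%.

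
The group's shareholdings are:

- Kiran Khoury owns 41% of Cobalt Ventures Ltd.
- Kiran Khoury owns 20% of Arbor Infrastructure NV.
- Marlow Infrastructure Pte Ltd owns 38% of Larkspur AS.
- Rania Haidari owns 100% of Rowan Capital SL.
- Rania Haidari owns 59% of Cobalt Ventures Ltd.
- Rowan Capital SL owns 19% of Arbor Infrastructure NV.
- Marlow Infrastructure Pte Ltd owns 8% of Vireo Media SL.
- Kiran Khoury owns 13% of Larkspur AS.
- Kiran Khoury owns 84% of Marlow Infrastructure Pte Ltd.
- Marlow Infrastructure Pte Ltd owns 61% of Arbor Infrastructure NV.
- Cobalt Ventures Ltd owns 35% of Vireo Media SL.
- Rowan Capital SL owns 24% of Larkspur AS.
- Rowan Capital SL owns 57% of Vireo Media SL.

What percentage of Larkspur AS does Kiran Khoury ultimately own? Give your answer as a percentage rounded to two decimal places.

44.92%

Kiran reaches Larkspur along 2 paths.
Via Marlow: 84% × 38% = 31.92%.
Direct stake: 13% = 13%.
Total: 31.92% + 13% = 44.92%.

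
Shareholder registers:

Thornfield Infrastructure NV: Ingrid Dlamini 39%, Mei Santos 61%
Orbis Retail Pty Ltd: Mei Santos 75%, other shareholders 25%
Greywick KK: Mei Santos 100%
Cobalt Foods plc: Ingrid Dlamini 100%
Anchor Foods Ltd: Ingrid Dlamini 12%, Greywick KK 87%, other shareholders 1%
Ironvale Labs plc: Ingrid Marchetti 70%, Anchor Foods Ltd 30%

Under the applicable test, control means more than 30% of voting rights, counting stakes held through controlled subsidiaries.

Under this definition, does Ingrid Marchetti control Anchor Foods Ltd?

No

Ingrid Marchetti holds 70% of Ironvale, so Ingrid Marchetti controls Ironvale.
Neither Ingrid Marchetti nor any entity Ingrid Marchetti controls holds any voting interest in Anchor.
So Ingrid Marchetti does not control Anchor.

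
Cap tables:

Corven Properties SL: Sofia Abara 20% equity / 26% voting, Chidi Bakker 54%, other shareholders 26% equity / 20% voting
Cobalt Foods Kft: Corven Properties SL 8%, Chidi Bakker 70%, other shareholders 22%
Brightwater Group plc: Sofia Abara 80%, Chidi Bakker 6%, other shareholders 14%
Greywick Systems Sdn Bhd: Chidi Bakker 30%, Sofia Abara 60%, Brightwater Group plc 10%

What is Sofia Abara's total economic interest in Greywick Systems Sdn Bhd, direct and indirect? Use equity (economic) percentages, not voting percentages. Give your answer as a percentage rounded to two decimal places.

68.00%

Sofia reaches Greywick along 2 paths.
Direct stake: 60% = 60%.
Via Brightwater: 80% × 10% = 8%.
Total: 60% + 8% = 68%.
Rounded: 68.00%.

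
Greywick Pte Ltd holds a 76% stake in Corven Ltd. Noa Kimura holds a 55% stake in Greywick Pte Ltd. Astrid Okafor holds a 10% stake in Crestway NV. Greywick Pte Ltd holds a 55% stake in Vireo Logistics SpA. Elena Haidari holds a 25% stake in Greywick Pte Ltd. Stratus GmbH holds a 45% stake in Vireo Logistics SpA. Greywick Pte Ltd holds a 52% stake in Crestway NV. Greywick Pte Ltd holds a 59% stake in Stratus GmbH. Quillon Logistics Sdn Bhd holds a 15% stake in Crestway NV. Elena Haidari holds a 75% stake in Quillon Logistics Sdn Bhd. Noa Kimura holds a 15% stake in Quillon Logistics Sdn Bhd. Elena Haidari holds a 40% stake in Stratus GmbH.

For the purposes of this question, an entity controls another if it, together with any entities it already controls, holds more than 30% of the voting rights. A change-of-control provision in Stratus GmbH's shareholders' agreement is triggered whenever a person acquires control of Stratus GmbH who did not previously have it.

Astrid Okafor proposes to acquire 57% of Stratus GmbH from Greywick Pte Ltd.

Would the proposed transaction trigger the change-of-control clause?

Yes

The purchase adds only to Astrid's holdings (Greywick's stake shrinks), so Astrid is the only person who could newly come to control Stratus.
Astrid's largest direct stake is 10% in Crestway, which does not meet the threshold, so Astrid controls no company.
Neither Astrid nor any entity Astrid controls holds any voting interest in Stratus.
So before the transaction, Astrid does not control Stratus.
After the purchase, Astrid holds 57% of Stratus directly, and Greywick's stake falls to 2%.
Astrid holds 57% of Stratus, so Astrid controls Stratus.
Astrid did not control Stratus before and does after, so the clause is triggered.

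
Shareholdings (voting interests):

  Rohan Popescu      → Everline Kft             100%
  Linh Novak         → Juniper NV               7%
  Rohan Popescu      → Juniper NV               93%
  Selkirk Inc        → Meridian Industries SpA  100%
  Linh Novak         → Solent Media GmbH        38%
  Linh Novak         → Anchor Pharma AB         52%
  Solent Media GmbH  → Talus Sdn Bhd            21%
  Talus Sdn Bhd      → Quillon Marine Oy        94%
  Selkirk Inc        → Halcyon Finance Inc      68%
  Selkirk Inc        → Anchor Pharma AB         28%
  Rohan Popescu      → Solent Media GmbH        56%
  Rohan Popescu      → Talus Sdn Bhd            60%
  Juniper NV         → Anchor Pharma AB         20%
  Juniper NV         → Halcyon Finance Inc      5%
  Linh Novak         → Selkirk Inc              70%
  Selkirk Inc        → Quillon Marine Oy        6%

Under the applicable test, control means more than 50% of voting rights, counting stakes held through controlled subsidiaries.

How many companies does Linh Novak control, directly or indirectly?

Linh holds 70% of Selkirk, so Linh controls Selkirk.
Linh and Selkirk together hold 52% + 28% = 80% of Anchor, so Linh controls Anchor.
Selkirk holds 68% of Halcyon, so Linh controls Halcyon.
Selkirk holds 100% of Meridian, so Linh controls Meridian.
No other company's threshold is met.
Linh controls 4 companies.

4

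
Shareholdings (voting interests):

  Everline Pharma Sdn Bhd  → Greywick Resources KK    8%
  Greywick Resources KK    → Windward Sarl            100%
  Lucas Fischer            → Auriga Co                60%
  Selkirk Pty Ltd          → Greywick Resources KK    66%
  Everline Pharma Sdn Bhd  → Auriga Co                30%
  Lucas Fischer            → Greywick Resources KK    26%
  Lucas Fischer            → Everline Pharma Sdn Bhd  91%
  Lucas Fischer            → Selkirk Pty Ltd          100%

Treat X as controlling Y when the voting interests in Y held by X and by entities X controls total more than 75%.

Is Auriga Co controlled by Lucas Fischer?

Lucas holds 91% of Everline, so Lucas controls Everline.
Everline and Lucas together hold 30% + 60% = 90% of Auriga, so Lucas controls Auriga.

Yes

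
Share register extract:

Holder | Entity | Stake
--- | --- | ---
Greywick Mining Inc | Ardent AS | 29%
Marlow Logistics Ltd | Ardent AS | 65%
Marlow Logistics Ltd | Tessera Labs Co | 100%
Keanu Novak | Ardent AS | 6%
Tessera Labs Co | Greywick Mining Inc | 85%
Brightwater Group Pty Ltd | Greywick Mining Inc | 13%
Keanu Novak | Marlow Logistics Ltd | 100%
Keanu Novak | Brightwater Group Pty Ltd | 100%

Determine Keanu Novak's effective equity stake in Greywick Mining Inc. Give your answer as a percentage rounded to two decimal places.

Keanu reaches Greywick along 2 paths.
Via Brightwater: 100% × 13% = 13%.
Via Marlow → Tessera: 100% × 100% × 85% = 85%.
Total: 13% + 85% = 98%.
Rounded: 98.00%.

98.00%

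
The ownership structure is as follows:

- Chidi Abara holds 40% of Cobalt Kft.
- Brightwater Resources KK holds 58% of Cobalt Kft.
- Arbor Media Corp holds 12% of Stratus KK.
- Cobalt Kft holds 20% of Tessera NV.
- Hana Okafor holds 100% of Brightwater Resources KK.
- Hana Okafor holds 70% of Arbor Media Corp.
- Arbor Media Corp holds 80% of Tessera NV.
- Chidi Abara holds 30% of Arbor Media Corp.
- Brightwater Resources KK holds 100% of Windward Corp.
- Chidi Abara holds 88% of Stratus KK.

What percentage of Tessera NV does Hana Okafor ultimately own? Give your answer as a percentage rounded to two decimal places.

Hana reaches Tessera along 2 paths.
Via Brightwater → Cobalt: 100% × 58% × 20% = 11.6%.
Via Arbor: 70% × 80% = 56%.
Total: 11.6% + 56% = 67.6%.
Rounded: 67.60%.

67.60%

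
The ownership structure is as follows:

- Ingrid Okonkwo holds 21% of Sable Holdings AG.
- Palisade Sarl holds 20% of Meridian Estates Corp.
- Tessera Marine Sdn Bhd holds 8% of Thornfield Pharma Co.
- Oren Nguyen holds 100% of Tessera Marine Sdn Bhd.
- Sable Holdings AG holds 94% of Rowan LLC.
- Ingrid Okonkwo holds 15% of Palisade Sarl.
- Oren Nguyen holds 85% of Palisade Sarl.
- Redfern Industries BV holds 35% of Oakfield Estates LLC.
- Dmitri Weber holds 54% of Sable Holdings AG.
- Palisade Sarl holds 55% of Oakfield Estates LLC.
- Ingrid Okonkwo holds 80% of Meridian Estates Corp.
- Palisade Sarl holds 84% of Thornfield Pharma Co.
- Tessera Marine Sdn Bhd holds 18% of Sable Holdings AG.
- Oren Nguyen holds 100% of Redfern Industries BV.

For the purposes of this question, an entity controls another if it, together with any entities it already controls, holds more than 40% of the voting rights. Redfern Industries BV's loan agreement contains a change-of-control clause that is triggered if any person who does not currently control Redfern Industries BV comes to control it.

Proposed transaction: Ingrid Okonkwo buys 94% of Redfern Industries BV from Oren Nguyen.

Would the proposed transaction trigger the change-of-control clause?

Yes

The purchase adds only to Ingrid's holdings (Oren's stake shrinks), so Ingrid is the only person who could newly come to control Redfern.
Ingrid holds 80% of Meridian, so Ingrid controls Meridian.
Neither Ingrid nor any entity Ingrid controls holds any voting interest in Redfern.
So before the transaction, Ingrid does not control Redfern.
After the purchase, Ingrid holds 94% of Redfern directly, and Oren's stake falls to 6%.
Ingrid holds 94% of Redfern, so Ingrid controls Redfern.
Ingrid did not control Redfern before and does after, so the clause is triggered.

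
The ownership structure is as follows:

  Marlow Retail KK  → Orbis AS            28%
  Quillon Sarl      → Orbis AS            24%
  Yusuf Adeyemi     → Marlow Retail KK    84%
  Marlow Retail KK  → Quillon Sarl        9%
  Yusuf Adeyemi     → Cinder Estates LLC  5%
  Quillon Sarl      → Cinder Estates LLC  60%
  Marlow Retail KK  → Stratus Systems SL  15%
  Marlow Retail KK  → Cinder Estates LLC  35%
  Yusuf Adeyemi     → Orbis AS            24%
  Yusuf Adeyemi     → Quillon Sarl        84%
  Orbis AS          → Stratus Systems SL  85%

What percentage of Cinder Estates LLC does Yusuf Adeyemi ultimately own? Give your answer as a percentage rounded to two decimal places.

Yusuf reaches Cinder along 4 paths.
Direct stake: 5% = 5%.
Via Marlow: 84% × 35% = 29.4%.
Via Quillon: 84% × 60% = 50.4%.
Via Marlow → Quillon: 84% × 9% × 60% = 4.536%.
Total: 5% + 29.4% + 50.4% + 4.536% = 89.336%.
Rounded: 89.34%.

89.34%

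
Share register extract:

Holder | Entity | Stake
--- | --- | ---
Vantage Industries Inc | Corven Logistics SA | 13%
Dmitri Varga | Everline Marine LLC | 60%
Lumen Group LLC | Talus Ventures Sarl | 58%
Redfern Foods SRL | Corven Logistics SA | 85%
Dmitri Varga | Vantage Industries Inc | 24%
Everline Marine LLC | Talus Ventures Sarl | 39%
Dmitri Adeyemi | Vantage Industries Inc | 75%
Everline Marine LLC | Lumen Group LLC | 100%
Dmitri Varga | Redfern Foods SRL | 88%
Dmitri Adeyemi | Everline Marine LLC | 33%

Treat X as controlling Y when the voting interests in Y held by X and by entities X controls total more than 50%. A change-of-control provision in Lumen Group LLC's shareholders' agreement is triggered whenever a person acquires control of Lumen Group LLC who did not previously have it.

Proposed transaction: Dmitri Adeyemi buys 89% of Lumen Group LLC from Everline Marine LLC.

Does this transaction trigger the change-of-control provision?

The purchase adds only to Dmitri Adeyemi's holdings (Everline's stake shrinks), so Dmitri Adeyemi is the only person who could newly come to control Lumen.
Dmitri Adeyemi holds 75% of Vantage, so Dmitri Adeyemi controls Vantage.
Neither Dmitri Adeyemi nor any entity Dmitri Adeyemi controls holds any voting interest in Lumen.
So before the transaction, Dmitri Adeyemi does not control Lumen.
After the purchase, Dmitri Adeyemi holds 89% of Lumen directly, and Everline's stake falls to 11%.
Dmitri Adeyemi holds 89% of Lumen, so Dmitri Adeyemi controls Lumen.
Dmitri Adeyemi did not control Lumen before and does after, so the clause is triggered.

Yes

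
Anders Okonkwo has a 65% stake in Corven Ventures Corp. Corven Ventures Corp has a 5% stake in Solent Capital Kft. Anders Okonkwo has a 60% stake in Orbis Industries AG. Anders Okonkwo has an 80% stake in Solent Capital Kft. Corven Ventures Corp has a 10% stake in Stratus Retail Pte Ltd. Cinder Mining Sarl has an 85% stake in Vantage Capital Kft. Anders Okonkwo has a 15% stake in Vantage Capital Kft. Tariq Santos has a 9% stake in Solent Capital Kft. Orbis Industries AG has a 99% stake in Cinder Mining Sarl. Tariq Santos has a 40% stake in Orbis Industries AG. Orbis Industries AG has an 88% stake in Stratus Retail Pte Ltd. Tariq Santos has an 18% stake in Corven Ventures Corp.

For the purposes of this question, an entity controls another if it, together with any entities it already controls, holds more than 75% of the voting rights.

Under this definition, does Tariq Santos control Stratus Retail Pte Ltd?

No

Tariq's largest direct stake is 40% in Orbis, which does not meet the threshold, so Tariq controls no company.
Neither Tariq nor any entity Tariq controls holds any voting interest in Stratus.
So Tariq does not control Stratus.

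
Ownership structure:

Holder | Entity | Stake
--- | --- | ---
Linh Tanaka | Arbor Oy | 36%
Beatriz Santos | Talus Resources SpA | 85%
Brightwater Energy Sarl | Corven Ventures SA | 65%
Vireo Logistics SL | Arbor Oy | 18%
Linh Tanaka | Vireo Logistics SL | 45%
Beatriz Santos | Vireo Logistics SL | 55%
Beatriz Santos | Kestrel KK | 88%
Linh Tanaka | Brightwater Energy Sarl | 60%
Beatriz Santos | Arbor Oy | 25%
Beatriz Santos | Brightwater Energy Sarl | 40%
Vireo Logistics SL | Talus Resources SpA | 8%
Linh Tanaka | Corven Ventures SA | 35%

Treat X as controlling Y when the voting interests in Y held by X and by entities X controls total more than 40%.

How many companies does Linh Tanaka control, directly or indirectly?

4

Linh holds 45% of Vireo, so Linh controls Vireo.
Linh holds 60% of Brightwater, so Linh controls Brightwater.
Linh and Vireo together hold 36% + 18% = 54% of Arbor, so Linh controls Arbor.
Brightwater and Linh together hold 65% + 35% = 100% of Corven, so Linh controls Corven.
No other company's threshold is met.
Linh controls 4 companies.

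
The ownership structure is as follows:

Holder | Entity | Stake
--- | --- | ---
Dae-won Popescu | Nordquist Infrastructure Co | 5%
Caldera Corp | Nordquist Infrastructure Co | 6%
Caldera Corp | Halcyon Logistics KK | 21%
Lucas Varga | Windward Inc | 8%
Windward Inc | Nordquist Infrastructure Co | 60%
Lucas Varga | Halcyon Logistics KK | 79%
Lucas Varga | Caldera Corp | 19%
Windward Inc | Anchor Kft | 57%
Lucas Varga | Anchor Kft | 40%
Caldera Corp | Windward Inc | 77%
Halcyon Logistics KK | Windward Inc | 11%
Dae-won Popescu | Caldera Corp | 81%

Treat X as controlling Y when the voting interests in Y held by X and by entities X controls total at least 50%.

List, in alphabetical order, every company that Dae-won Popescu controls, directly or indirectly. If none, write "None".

Dae-won holds 81% of Caldera, so Dae-won controls Caldera.
Caldera holds 77% of Windward, so Dae-won controls Windward.
Windward and Caldera and Dae-won together hold 60% + 6% + 5% = 71% of Nordquist, so Dae-won controls Nordquist.
Windward holds 57% of Anchor, so Dae-won controls Anchor.
No other company's threshold is met.

Anchor Kft, Caldera Corp, Nordquist Infrastructure Co, Windward Inc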